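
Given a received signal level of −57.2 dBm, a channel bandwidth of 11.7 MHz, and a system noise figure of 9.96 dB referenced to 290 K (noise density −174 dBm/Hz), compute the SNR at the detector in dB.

Noise floor: N = −174 + 10 log₁₀(B) + NF
10 log₁₀(1.17×10⁷) = 70.68 dB
N = −174 + 70.68 + 9.96 = −93.36 dBm
SNR = P_sig − N = −57.2 − (−93.36) = 36.16 dB → 36.2 dB

36.2 dB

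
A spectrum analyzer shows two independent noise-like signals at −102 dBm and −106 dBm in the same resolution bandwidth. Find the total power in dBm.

−100.5 dBm

Convert to linear, add, convert back:
P₁ = 6.31×10⁻¹⁴ W, P₂ = 2.51×10⁻¹⁴ W
P_tot = 8.82×10⁻¹⁴ W → 10 log₁₀(P_tot / 10⁻³) = −100.5 dBm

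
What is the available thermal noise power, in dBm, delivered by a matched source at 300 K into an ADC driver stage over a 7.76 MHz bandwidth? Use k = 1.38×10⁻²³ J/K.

P_n = kTB = 1.38×10⁻²³ × 300 × 7.76×10⁶ = 3.21×10⁻¹⁴ W
In dBm: 10 log₁₀(3.21×10⁻¹⁴ / 10⁻³) = −104.9 dBm

−104.9 dBm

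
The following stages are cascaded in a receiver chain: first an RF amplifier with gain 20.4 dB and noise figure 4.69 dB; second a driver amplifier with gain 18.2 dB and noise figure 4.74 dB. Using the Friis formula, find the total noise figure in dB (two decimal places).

4.72 dB

Convert to linear (a loss of L dB is a gain of −L dB): F_i = 10^(NF_i/10), G_i = 10^(G_i,dB/10)
  Stage 1: F_1 = 10^(4.69/10) = 2.944, G_1 = 10^(20.4/10) = 109.6
  Stage 2: F_2 = 10^(4.74/10) = 2.979, G_2 = 10^(18.2/10) = 66.07
Friis cascade:
  F = 2.944 + (2.979 − 1)/109.6 = 2.962
NF = 10 log₁₀(2.962) = 4.72 dB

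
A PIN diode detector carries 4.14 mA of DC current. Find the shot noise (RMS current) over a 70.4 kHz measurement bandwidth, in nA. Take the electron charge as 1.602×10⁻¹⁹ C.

I_n = √(2qI·B)
2qI·B = 2 × 1.602×10⁻¹⁹ × 4.14×10⁻³ × 7.04×10⁴ = 9.34×10⁻¹⁷ A²
I_n = √(9.34×10⁻¹⁷) = 9.66×10⁻⁹ A = 9.66 nA

9.66 nA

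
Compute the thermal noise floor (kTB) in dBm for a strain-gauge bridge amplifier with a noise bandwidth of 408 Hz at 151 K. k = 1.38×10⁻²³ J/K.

P_n = kTB = 1.38×10⁻²³ × 151 × 4.08×10² = 8.50×10⁻¹⁹ W
In dBm: 10 log₁₀(8.50×10⁻¹⁹ / 10⁻³) = −150.7 dBm

−150.7 dBm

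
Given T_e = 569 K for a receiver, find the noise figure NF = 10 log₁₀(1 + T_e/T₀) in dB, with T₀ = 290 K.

4.72 dB

F = 1 + T_e/T₀ = 1 + 569/290 = 2.96207
NF = 10 log₁₀(2.96207) = 4.72 dB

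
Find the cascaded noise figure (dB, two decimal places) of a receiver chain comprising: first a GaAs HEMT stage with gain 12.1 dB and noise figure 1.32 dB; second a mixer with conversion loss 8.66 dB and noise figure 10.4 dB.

Convert to linear (a loss of L dB is a gain of −L dB): F_i = 10^(NF_i/10), G_i = 10^(G_i,dB/10)
  Stage 1: F_1 = 10^(1.32/10) = 1.355, G_1 = 10^(12.1/10) = 16.22
  Stage 2: F_2 = 10^(10.4/10) = 10.96, G_2 = 10^(−8.66/10) = 0.1361
Friis cascade:
  F = 1.355 + (10.96 − 1)/16.22 = 1.970
NF = 10 log₁₀(1.970) = 2.94 dB

2.94 dB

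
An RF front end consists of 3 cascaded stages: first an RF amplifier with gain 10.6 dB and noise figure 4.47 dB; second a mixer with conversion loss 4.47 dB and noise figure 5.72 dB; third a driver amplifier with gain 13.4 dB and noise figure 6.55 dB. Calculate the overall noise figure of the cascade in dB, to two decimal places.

Convert to linear (a loss of L dB is a gain of −L dB): F_i = 10^(NF_i/10), G_i = 10^(G_i,dB/10)
  Stage 1: F_1 = 10^(4.47/10) = 2.799, G_1 = 10^(10.6/10) = 11.48
  Stage 2: F_2 = 10^(5.72/10) = 3.733, G_2 = 10^(−4.47/10) = 0.3573
  Stage 3: F_3 = 10^(6.55/10) = 4.519, G_3 = 10^(13.4/10) = 21.88
Friis cascade:
  F = 2.799 + (3.733 − 1)/11.48 + (4.519 − 1)/4.102 = 3.895
NF = 10 log₁₀(3.895) = 5.90 dB

5.90 dB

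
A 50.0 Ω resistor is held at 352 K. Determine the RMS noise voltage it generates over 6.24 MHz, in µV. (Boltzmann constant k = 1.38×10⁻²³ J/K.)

V_n = √(4kTRB)
4kTRB = 4 × 1.38×10⁻²³ × 352 × 5.00×10¹ × 6.24×10⁶ = 6.06×10⁻¹² V²
V_n = √(6.06×10⁻¹²) = 2.46×10⁻⁶ V = 2.46 µV

2.46 µV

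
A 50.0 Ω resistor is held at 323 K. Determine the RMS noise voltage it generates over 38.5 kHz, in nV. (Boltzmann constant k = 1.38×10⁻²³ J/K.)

185 nV

V_n = √(4kTRB)
4kTRB = 4 × 1.38×10⁻²³ × 323 × 5.00×10¹ × 3.85×10⁴ = 3.43×10⁻¹⁴ V²
V_n = √(3.43×10⁻¹⁴) = 1.85×10⁻⁷ V = 185 nV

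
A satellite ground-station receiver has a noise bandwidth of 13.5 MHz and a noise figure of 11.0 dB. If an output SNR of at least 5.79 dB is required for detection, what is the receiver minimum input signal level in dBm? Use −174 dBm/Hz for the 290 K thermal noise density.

Sensitivity = −174 + 10 log₁₀(B) + NF + SNR_min
= −174 + 71.3 + 11.0 + 5.79
= −85.91 dBm → −85.9 dBm

−85.9 dBm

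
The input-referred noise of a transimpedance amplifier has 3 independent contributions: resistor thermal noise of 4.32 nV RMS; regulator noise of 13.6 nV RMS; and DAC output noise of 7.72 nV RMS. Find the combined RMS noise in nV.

16.2 nV

Uncorrelated sources add in power (mean-square): V_tot = √(ΣV_i²)
V_tot = √[(4.32×10⁻⁹)² + (1.36×10⁻⁸)² + (7.72×10⁻⁹)²] = 1.62×10⁻⁸ V = 16.2 nV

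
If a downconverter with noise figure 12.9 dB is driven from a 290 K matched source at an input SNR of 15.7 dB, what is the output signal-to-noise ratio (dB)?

2.8 dB

By definition F = SNR_in/SNR_out, so in dB: SNR_out = SNR_in − NF
SNR_out = 15.7 − 12.9 = 2.8 dB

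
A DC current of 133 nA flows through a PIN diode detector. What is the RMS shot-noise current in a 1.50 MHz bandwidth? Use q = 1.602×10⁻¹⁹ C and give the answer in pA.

253 pA

I_n = √(2qI·B)
2qI·B = 2 × 1.602×10⁻¹⁹ × 1.33×10⁻⁷ × 1.50×10⁶ = 6.39×10⁻²⁰ A²
I_n = √(6.39×10⁻²⁰) = 2.53×10⁻¹⁰ A = 253 pA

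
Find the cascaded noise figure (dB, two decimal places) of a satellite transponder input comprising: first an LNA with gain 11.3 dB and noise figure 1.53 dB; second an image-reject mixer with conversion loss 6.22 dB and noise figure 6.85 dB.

2.32 dB

Convert to linear (a loss of L dB is a gain of −L dB): F_i = 10^(NF_i/10), G_i = 10^(G_i,dB/10)
  Stage 1: F_1 = 10^(1.53/10) = 1.422, G_1 = 10^(11.3/10) = 13.49
  Stage 2: F_2 = 10^(6.85/10) = 4.842, G_2 = 10^(−6.22/10) = 0.2388
Friis cascade:
  F = 1.422 + (4.842 − 1)/13.49 = 1.707
NF = 10 log₁₀(1.707) = 2.32 dB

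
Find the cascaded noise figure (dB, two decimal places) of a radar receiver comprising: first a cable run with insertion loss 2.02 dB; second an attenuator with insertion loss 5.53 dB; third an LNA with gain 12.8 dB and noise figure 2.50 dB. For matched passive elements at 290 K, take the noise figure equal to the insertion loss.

10.05 dB

Convert to linear (a loss of L dB is a gain of −L dB): F_i = 10^(NF_i/10), G_i = 10^(G_i,dB/10)
  Stage 1: F_1 = 10^(2.02/10) = 1.592, G_1 = 10^(−2.02/10) = 0.6281
  Stage 2: F_2 = 10^(5.53/10) = 3.573, G_2 = 10^(−5.53/10) = 0.2799
  Stage 3: F_3 = 10^(2.50/10) = 1.778, G_3 = 10^(12.8/10) = 19.05
Friis cascade:
  F = 1.592 + (3.573 − 1)/0.6281 + (1.778 − 1)/0.1758 = 10.12
NF = 10 log₁₀(10.12) = 10.05 dB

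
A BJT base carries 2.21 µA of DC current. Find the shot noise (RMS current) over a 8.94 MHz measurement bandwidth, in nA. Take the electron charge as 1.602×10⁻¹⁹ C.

I_n = √(2qI·B)
2qI·B = 2 × 1.602×10⁻¹⁹ × 2.21×10⁻⁶ × 8.94×10⁶ = 6.33×10⁻¹⁸ A²
I_n = √(6.33×10⁻¹⁸) = 2.52×10⁻⁹ A = 2.52 nA

2.52 nA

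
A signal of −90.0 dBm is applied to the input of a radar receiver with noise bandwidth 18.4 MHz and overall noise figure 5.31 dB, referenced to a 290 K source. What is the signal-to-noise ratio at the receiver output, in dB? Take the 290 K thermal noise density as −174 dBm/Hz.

6.0 dB

Noise floor: N = −174 + 10 log₁₀(B) + NF
10 log₁₀(1.84×10⁷) = 72.65 dB
N = −174 + 72.65 + 5.31 = −96.04 dBm
SNR = P_sig − N = −90.0 − (−96.04) = 6.04 dB → 6.0 dB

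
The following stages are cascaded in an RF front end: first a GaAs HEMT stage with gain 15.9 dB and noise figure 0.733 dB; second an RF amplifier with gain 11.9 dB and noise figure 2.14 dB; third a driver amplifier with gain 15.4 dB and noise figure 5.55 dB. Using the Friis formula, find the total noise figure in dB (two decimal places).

Convert to linear (a loss of L dB is a gain of −L dB): F_i = 10^(NF_i/10), G_i = 10^(G_i,dB/10)
  Stage 1: F_1 = 10^(0.733/10) = 1.184, G_1 = 10^(15.9/10) = 38.90
  Stage 2: F_2 = 10^(2.14/10) = 1.637, G_2 = 10^(11.9/10) = 15.49
  Stage 3: F_3 = 10^(5.55/10) = 3.589, G_3 = 10^(15.4/10) = 34.67
Friis cascade:
  F = 1.184 + (1.637 − 1)/38.90 + (3.589 − 1)/602.6 = 1.205
NF = 10 log₁₀(1.205) = 0.81 dB

0.81 dB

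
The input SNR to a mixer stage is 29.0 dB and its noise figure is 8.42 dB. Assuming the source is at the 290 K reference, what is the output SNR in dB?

20.58 dB

By definition F = SNR_in/SNR_out, so in dB: SNR_out = SNR_in − NF
SNR_out = 29.0 − 8.42 = 20.58 dB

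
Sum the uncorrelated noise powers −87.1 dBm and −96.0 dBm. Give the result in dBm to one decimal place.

−86.6 dBm

Convert to linear, add, convert back:
P₁ = 1.95×10⁻¹² W, P₂ = 2.51×10⁻¹³ W
P_tot = 2.20×10⁻¹² W → 10 log₁₀(P_tot / 10⁻³) = −86.6 dBm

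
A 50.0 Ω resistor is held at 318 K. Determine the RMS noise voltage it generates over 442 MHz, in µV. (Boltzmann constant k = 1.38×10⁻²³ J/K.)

19.7 µV

V_n = √(4kTRB)
4kTRB = 4 × 1.38×10⁻²³ × 318 × 5.00×10¹ × 4.42×10⁸ = 3.88×10⁻¹⁰ V²
V_n = √(3.88×10⁻¹⁰) = 1.97×10⁻⁵ V = 19.7 µV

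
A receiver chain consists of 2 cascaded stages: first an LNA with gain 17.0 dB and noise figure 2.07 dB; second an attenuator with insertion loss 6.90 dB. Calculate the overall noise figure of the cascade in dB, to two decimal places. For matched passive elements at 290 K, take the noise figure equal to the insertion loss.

2.27 dB

Convert to linear (a loss of L dB is a gain of −L dB): F_i = 10^(NF_i/10), G_i = 10^(G_i,dB/10)
  Stage 1: F_1 = 10^(2.07/10) = 1.611, G_1 = 10^(17.0/10) = 50.12
  Stage 2: F_2 = 10^(6.90/10) = 4.898, G_2 = 10^(−6.90/10) = 0.2042
Friis cascade:
  F = 1.611 + (4.898 − 1)/50.12 = 1.688
NF = 10 log₁₀(1.688) = 2.27 dB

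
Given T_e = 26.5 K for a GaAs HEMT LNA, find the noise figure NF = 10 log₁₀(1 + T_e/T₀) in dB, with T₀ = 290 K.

F = 1 + T_e/T₀ = 1 + 26.5/290 = 1.09138
NF = 10 log₁₀(1.09138) = 0.380 dB

0.380 dB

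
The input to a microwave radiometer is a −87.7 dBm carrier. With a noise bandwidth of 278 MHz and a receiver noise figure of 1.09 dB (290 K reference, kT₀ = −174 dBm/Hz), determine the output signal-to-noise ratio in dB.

0.8 dB

Noise floor: N = −174 + 10 log₁₀(B) + NF
10 log₁₀(2.78×10⁸) = 84.44 dB
N = −174 + 84.44 + 1.09 = −88.47 dBm
SNR = P_sig − N = −87.7 − (−88.47) = 0.77 dB → 0.8 dB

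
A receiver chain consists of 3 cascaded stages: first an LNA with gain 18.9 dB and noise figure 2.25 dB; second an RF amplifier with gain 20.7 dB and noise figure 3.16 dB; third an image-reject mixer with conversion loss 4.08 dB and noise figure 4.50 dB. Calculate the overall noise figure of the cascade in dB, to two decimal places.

Convert to linear (a loss of L dB is a gain of −L dB): F_i = 10^(NF_i/10), G_i = 10^(G_i,dB/10)
  Stage 1: F_1 = 10^(2.25/10) = 1.679, G_1 = 10^(18.9/10) = 77.62
  Stage 2: F_2 = 10^(3.16/10) = 2.070, G_2 = 10^(20.7/10) = 117.5
  Stage 3: F_3 = 10^(4.50/10) = 2.818, G_3 = 10^(−4.08/10) = 0.3908
Friis cascade:
  F = 1.679 + (2.070 − 1)/77.62 + (2.818 − 1)/9120 = 1.693
NF = 10 log₁₀(1.693) = 2.29 dB

2.29 dB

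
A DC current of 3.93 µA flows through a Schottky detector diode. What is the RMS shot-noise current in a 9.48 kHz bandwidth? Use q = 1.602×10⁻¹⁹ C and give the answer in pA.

I_n = √(2qI·B)
2qI·B = 2 × 1.602×10⁻¹⁹ × 3.93×10⁻⁶ × 9.48×10³ = 1.19×10⁻²⁰ A²
I_n = √(1.19×10⁻²⁰) = 1.09×10⁻¹⁰ A = 109 pA

109 pA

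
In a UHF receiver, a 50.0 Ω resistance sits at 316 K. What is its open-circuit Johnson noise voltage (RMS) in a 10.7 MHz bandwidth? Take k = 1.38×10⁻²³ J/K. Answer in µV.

V_n = √(4kTRB)
4kTRB = 4 × 1.38×10⁻²³ × 316 × 5.00×10¹ × 1.07×10⁷ = 9.33×10⁻¹² V²
V_n = √(9.33×10⁻¹²) = 3.05×10⁻⁶ V = 3.05 µV

3.05 µV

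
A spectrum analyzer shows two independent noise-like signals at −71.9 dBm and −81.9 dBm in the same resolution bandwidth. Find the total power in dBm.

Convert to linear, add, convert back:
P₁ = 6.46×10⁻¹¹ W, P₂ = 6.46×10⁻¹² W
P_tot = 7.10×10⁻¹¹ W → 10 log₁₀(P_tot / 10⁻³) = −71.5 dBm

−71.5 dBm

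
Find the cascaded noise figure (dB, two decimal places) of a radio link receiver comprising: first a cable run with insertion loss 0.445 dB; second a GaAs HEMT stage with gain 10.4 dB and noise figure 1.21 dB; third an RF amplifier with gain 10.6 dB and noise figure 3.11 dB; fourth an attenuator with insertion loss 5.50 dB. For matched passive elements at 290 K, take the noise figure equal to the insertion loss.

Convert to linear (a loss of L dB is a gain of −L dB): F_i = 10^(NF_i/10), G_i = 10^(G_i,dB/10)
  Stage 1: F_1 = 10^(0.445/10) = 1.108, G_1 = 10^(−0.445/10) = 0.9026
  Stage 2: F_2 = 10^(1.21/10) = 1.321, G_2 = 10^(10.4/10) = 10.96
  Stage 3: F_3 = 10^(3.11/10) = 2.046, G_3 = 10^(10.6/10) = 11.48
  Stage 4: F_4 = 10^(5.50/10) = 3.548, G_4 = 10^(−5.50/10) = 0.2818
Friis cascade:
  F = 1.108 + (1.321 − 1)/0.9026 + (2.046 − 1)/9.897 + (3.548 − 1)/113.6 = 1.592
NF = 10 log₁₀(1.592) = 2.02 dB

2.02 dB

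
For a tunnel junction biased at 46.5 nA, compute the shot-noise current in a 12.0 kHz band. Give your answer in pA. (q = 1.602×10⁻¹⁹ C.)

13.4 pA

I_n = √(2qI·B)
2qI·B = 2 × 1.602×10⁻¹⁹ × 4.65×10⁻⁸ × 1.20×10⁴ = 1.79×10⁻²² A²
I_n = √(1.79×10⁻²²) = 1.34×10⁻¹¹ A = 13.4 pA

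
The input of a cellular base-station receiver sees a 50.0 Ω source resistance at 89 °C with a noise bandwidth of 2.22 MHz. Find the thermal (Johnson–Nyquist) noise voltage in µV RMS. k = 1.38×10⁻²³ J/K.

1.49 µV

T = 89 °C + 273.15 = 362.15 K
V_n = √(4kTRB)
4kTRB = 4 × 1.38×10⁻²³ × 362.15 × 5.00×10¹ × 2.22×10⁶ = 2.22×10⁻¹² V²
V_n = √(2.22×10⁻¹²) = 1.49×10⁻⁶ V = 1.49 µV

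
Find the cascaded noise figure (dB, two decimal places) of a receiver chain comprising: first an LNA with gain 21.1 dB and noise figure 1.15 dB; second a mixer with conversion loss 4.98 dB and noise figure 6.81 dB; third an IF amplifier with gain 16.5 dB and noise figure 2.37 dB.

Convert to linear (a loss of L dB is a gain of −L dB): F_i = 10^(NF_i/10), G_i = 10^(G_i,dB/10)
  Stage 1: F_1 = 10^(1.15/10) = 1.303, G_1 = 10^(21.1/10) = 128.8
  Stage 2: F_2 = 10^(6.81/10) = 4.797, G_2 = 10^(−4.98/10) = 0.3177
  Stage 3: F_3 = 10^(2.37/10) = 1.726, G_3 = 10^(16.5/10) = 44.67
Friis cascade:
  F = 1.303 + (4.797 − 1)/128.8 + (1.726 − 1)/40.93 = 1.350
NF = 10 log₁₀(1.350) = 1.30 dB

1.30 dB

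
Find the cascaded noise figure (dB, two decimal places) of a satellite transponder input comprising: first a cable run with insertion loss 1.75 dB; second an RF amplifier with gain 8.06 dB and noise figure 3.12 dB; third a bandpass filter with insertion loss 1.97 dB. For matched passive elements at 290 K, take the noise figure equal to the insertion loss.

Convert to linear (a loss of L dB is a gain of −L dB): F_i = 10^(NF_i/10), G_i = 10^(G_i,dB/10)
  Stage 1: F_1 = 10^(1.75/10) = 1.496, G_1 = 10^(−1.75/10) = 0.6683
  Stage 2: F_2 = 10^(3.12/10) = 2.051, G_2 = 10^(8.06/10) = 6.397
  Stage 3: F_3 = 10^(1.97/10) = 1.574, G_3 = 10^(−1.97/10) = 0.6353
Friis cascade:
  F = 1.496 + (2.051 − 1)/0.6683 + (1.574 − 1)/4.276 = 3.203
NF = 10 log₁₀(3.203) = 5.06 dB

5.06 dB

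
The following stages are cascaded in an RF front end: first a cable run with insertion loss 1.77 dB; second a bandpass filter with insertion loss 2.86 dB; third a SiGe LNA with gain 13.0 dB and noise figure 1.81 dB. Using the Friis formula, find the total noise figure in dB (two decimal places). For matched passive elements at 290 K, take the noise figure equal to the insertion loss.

6.44 dB

Convert to linear (a loss of L dB is a gain of −L dB): F_i = 10^(NF_i/10), G_i = 10^(G_i,dB/10)
  Stage 1: F_1 = 10^(1.77/10) = 1.503, G_1 = 10^(−1.77/10) = 0.6653
  Stage 2: F_2 = 10^(2.86/10) = 1.932, G_2 = 10^(−2.86/10) = 0.5176
  Stage 3: F_3 = 10^(1.81/10) = 1.517, G_3 = 10^(13.0/10) = 19.95
Friis cascade:
  F = 1.503 + (1.932 − 1)/0.6653 + (1.517 − 1)/0.3443 = 4.406
NF = 10 log₁₀(4.406) = 6.44 dB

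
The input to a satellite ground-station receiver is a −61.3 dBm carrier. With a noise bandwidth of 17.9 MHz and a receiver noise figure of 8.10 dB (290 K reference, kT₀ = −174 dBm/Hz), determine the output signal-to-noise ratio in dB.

Noise floor: N = −174 + 10 log₁₀(B) + NF
10 log₁₀(1.79×10⁷) = 72.53 dB
N = −174 + 72.53 + 8.10 = −93.37 dBm
SNR = P_sig − N = −61.3 − (−93.37) = 32.07 dB → 32.1 dB

32.1 dB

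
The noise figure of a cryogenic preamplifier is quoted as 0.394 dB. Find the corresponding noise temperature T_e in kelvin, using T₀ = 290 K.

F = 10^(0.394/10) = 1.09496
T_e = (F − 1)·T₀ = (1.09496 − 1) × 290 = 27.5 K

27.5 K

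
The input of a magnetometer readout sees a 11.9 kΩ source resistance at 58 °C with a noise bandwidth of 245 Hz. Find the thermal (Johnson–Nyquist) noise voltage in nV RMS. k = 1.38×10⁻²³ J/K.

T = 58 °C + 273.15 = 331.15 K
V_n = √(4kTRB)
4kTRB = 4 × 1.38×10⁻²³ × 331.15 × 1.19×10⁴ × 2.45×10² = 5.33×10⁻¹⁴ V²
V_n = √(5.33×10⁻¹⁴) = 2.31×10⁻⁷ V = 231 nV

231 nV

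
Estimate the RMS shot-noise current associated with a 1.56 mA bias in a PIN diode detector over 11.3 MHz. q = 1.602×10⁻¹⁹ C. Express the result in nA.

I_n = √(2qI·B)
2qI·B = 2 × 1.602×10⁻¹⁹ × 1.56×10⁻³ × 1.13×10⁷ = 5.65×10⁻¹⁵ A²
I_n = √(5.65×10⁻¹⁵) = 7.52×10⁻⁸ A = 75.2 nA

75.2 nA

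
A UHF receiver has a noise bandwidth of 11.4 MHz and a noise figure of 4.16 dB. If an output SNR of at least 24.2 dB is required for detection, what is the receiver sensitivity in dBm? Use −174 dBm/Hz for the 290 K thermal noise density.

Sensitivity = −174 + 10 log₁₀(B) + NF + SNR_min
= −174 + 70.57 + 4.16 + 24.2
= −75.07 dBm → −75.1 dBm

−75.1 dBm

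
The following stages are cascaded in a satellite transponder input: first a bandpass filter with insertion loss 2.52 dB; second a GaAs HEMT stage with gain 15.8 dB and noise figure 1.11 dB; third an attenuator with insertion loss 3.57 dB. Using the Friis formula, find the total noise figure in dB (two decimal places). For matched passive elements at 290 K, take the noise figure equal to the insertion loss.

3.74 dB

Convert to linear (a loss of L dB is a gain of −L dB): F_i = 10^(NF_i/10), G_i = 10^(G_i,dB/10)
  Stage 1: F_1 = 10^(2.52/10) = 1.786, G_1 = 10^(−2.52/10) = 0.5598
  Stage 2: F_2 = 10^(1.11/10) = 1.291, G_2 = 10^(15.8/10) = 38.02
  Stage 3: F_3 = 10^(3.57/10) = 2.275, G_3 = 10^(−3.57/10) = 0.4395
Friis cascade:
  F = 1.786 + (1.291 − 1)/0.5598 + (2.275 − 1)/21.28 = 2.367
NF = 10 log₁₀(2.367) = 3.74 dB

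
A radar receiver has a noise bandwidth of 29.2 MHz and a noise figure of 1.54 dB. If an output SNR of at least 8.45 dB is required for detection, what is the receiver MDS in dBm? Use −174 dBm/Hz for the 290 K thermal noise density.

−89.4 dBm

Sensitivity = −174 + 10 log₁₀(B) + NF + SNR_min
= −174 + 74.65 + 1.54 + 8.45
= −89.36 dBm → −89.4 dBm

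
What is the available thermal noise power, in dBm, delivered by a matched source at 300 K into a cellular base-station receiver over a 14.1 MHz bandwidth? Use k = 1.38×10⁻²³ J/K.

−102.3 dBm

P_n = kTB = 1.38×10⁻²³ × 300 × 1.41×10⁷ = 5.84×10⁻¹⁴ W
In dBm: 10 log₁₀(5.84×10⁻¹⁴ / 10⁻³) = −102.3 dBm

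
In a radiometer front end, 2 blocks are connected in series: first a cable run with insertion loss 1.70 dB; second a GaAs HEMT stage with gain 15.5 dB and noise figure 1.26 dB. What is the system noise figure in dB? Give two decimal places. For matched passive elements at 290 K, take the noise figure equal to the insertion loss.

Convert to linear (a loss of L dB is a gain of −L dB): F_i = 10^(NF_i/10), G_i = 10^(G_i,dB/10)
  Stage 1: F_1 = 10^(1.70/10) = 1.479, G_1 = 10^(−1.70/10) = 0.6761
  Stage 2: F_2 = 10^(1.26/10) = 1.337, G_2 = 10^(15.5/10) = 35.48
Friis cascade:
  F = 1.479 + (1.337 − 1)/0.6761 = 1.977
NF = 10 log₁₀(1.977) = 2.96 dB

2.96 dB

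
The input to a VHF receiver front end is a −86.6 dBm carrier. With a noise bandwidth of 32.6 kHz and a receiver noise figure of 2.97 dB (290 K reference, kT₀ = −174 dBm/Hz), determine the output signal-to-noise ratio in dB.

39.3 dB

Noise floor: N = −174 + 10 log₁₀(B) + NF
10 log₁₀(3.26×10⁴) = 45.13 dB
N = −174 + 45.13 + 2.97 = −125.90 dBm
SNR = P_sig − N = −86.6 − (−125.90) = 39.30 dB → 39.3 dB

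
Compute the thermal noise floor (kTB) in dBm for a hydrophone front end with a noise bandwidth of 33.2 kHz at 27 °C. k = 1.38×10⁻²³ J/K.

T = 27 °C + 273.15 = 300.15 K
P_n = kTB = 1.38×10⁻²³ × 300.15 × 3.32×10⁴ = 1.38×10⁻¹⁶ W
In dBm: 10 log₁₀(1.38×10⁻¹⁶ / 10⁻³) = −128.6 dBm

−128.6 dBm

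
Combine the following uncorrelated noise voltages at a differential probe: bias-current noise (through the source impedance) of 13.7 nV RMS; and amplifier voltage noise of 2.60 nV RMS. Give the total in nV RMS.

13.9 nV

Uncorrelated sources add in power (mean-square): V_tot = √(ΣV_i²)
V_tot = √[(1.37×10⁻⁸)² + (2.60×10⁻⁹)²] = 1.39×10⁻⁸ V = 13.9 nV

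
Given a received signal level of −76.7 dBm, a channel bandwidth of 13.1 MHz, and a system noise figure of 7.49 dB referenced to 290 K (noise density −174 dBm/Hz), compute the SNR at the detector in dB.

18.6 dB

Noise floor: N = −174 + 10 log₁₀(B) + NF
10 log₁₀(1.31×10⁷) = 71.17 dB
N = −174 + 71.17 + 7.49 = −95.34 dBm
SNR = P_sig − N = −76.7 − (−95.34) = 18.64 dB → 18.6 dB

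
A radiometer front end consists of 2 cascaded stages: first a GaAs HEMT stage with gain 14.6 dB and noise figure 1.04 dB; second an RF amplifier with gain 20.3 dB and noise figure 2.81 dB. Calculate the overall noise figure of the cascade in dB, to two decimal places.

1.15 dB

Convert to linear (a loss of L dB is a gain of −L dB): F_i = 10^(NF_i/10), G_i = 10^(G_i,dB/10)
  Stage 1: F_1 = 10^(1.04/10) = 1.271, G_1 = 10^(14.6/10) = 28.84
  Stage 2: F_2 = 10^(2.81/10) = 1.910, G_2 = 10^(20.3/10) = 107.2
Friis cascade:
  F = 1.271 + (1.910 − 1)/28.84 = 1.302
NF = 10 log₁₀(1.302) = 1.15 dB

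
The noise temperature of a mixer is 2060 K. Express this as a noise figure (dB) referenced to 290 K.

F = 1 + T_e/T₀ = 1 + 2060/290 = 8.10345
NF = 10 log₁₀(8.10345) = 9.09 dB

9.09 dB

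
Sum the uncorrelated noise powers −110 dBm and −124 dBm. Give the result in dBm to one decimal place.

Convert to linear, add, convert back:
P₁ = 1.00×10⁻¹⁴ W, P₂ = 3.98×10⁻¹⁶ W
P_tot = 1.04×10⁻¹⁴ W → 10 log₁₀(P_tot / 10⁻³) = −109.8 dBm

−109.8 dBm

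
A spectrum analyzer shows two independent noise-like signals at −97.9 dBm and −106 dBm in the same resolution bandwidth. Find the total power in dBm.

−97.3 dBm

Convert to linear, add, convert back:
P₁ = 1.62×10⁻¹³ W, P₂ = 2.51×10⁻¹⁴ W
P_tot = 1.87×10⁻¹³ W → 10 log₁₀(P_tot / 10⁻³) = −97.3 dBm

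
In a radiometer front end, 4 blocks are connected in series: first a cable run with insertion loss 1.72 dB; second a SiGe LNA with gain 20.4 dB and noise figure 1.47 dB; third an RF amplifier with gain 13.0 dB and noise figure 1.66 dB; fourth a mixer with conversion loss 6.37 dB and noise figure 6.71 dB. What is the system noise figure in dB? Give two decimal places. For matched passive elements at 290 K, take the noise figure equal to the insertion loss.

Convert to linear (a loss of L dB is a gain of −L dB): F_i = 10^(NF_i/10), G_i = 10^(G_i,dB/10)
  Stage 1: F_1 = 10^(1.72/10) = 1.486, G_1 = 10^(−1.72/10) = 0.6730
  Stage 2: F_2 = 10^(1.47/10) = 1.403, G_2 = 10^(20.4/10) = 109.6
  Stage 3: F_3 = 10^(1.66/10) = 1.466, G_3 = 10^(13.0/10) = 19.95
  Stage 4: F_4 = 10^(6.71/10) = 4.688, G_4 = 10^(−6.37/10) = 0.2307
Friis cascade:
  F = 1.486 + (1.403 − 1)/0.6730 + (1.466 − 1)/73.79 + (4.688 − 1)/1472 = 2.093
NF = 10 log₁₀(2.093) = 3.21 dB

3.21 dB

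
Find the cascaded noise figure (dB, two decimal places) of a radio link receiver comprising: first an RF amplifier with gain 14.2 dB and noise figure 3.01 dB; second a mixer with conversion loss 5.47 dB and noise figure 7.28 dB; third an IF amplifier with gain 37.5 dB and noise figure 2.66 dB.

Convert to linear (a loss of L dB is a gain of −L dB): F_i = 10^(NF_i/10), G_i = 10^(G_i,dB/10)
  Stage 1: F_1 = 10^(3.01/10) = 2.000, G_1 = 10^(14.2/10) = 26.30
  Stage 2: F_2 = 10^(7.28/10) = 5.346, G_2 = 10^(−5.47/10) = 0.2838
  Stage 3: F_3 = 10^(2.66/10) = 1.845, G_3 = 10^(37.5/10) = 5623
Friis cascade:
  F = 2.000 + (5.346 − 1)/26.30 + (1.845 − 1)/7.464 = 2.278
NF = 10 log₁₀(2.278) = 3.58 dB

3.58 dB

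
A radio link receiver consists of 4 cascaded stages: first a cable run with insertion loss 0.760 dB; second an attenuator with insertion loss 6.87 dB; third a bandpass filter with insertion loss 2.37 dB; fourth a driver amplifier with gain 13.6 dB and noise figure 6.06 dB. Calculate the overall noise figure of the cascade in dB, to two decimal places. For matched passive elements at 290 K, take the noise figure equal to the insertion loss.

Convert to linear (a loss of L dB is a gain of −L dB): F_i = 10^(NF_i/10), G_i = 10^(G_i,dB/10)
  Stage 1: F_1 = 10^(0.760/10) = 1.191, G_1 = 10^(−0.760/10) = 0.8395
  Stage 2: F_2 = 10^(6.87/10) = 4.864, G_2 = 10^(−6.87/10) = 0.2056
  Stage 3: F_3 = 10^(2.37/10) = 1.726, G_3 = 10^(−2.37/10) = 0.5794
  Stage 4: F_4 = 10^(6.06/10) = 4.036, G_4 = 10^(13.6/10) = 22.91
Friis cascade:
  F = 1.191 + (4.864 − 1)/0.8395 + (1.726 − 1)/0.1726 + (4.036 − 1)/0.1000 = 40.36
NF = 10 log₁₀(40.36) = 16.06 dB

16.06 dB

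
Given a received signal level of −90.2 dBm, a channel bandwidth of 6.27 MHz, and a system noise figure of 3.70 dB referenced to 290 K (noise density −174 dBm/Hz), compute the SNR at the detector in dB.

Noise floor: N = −174 + 10 log₁₀(B) + NF
10 log₁₀(6.27×10⁶) = 67.97 dB
N = −174 + 67.97 + 3.70 = −102.33 dBm
SNR = P_sig − N = −90.2 − (−102.33) = 12.13 dB → 12.1 dB

12.1 dB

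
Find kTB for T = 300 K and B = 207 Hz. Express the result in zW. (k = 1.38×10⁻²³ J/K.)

857 zW

P_n = kTB = 1.38×10⁻²³ × 300 × 2.07×10² = 8.57×10⁻¹⁹ W = 857 zW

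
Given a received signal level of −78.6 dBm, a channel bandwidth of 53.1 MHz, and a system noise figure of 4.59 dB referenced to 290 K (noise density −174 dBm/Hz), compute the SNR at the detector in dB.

13.6 dB

Noise floor: N = −174 + 10 log₁₀(B) + NF
10 log₁₀(5.31×10⁷) = 77.25 dB
N = −174 + 77.25 + 4.59 = −92.16 dBm
SNR = P_sig − N = −78.6 − (−92.16) = 13.56 dB → 13.6 dB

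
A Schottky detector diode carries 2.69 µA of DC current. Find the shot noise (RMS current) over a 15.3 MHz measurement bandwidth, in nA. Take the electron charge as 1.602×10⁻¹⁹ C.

3.63 nA

I_n = √(2qI·B)
2qI·B = 2 × 1.602×10⁻¹⁹ × 2.69×10⁻⁶ × 1.53×10⁷ = 1.32×10⁻¹⁷ A²
I_n = √(1.32×10⁻¹⁷) = 3.63×10⁻⁹ A = 3.63 nA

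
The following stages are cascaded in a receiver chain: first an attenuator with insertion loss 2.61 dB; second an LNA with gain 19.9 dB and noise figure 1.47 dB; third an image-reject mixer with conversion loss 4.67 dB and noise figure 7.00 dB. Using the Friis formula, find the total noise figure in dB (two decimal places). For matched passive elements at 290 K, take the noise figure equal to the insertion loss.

Convert to linear (a loss of L dB is a gain of −L dB): F_i = 10^(NF_i/10), G_i = 10^(G_i,dB/10)
  Stage 1: F_1 = 10^(2.61/10) = 1.824, G_1 = 10^(−2.61/10) = 0.5483
  Stage 2: F_2 = 10^(1.47/10) = 1.403, G_2 = 10^(19.9/10) = 97.72
  Stage 3: F_3 = 10^(7.00/10) = 5.012, G_3 = 10^(−4.67/10) = 0.3412
Friis cascade:
  F = 1.824 + (1.403 − 1)/0.5483 + (5.012 − 1)/53.58 = 2.633
NF = 10 log₁₀(2.633) = 4.21 dB

4.21 dB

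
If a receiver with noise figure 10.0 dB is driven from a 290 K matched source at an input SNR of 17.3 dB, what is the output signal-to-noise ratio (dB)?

7.3 dB

By definition F = SNR_in/SNR_out, so in dB: SNR_out = SNR_in − NF
SNR_out = 17.3 − 10.0 = 7.3 dB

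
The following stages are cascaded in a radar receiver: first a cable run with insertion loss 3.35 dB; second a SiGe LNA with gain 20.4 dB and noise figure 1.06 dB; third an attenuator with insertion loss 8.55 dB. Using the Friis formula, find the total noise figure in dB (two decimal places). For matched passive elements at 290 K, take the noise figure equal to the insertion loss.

4.60 dB

Convert to linear (a loss of L dB is a gain of −L dB): F_i = 10^(NF_i/10), G_i = 10^(G_i,dB/10)
  Stage 1: F_1 = 10^(3.35/10) = 2.163, G_1 = 10^(−3.35/10) = 0.4624
  Stage 2: F_2 = 10^(1.06/10) = 1.276, G_2 = 10^(20.4/10) = 109.6
  Stage 3: F_3 = 10^(8.55/10) = 7.161, G_3 = 10^(−8.55/10) = 0.1396
Friis cascade:
  F = 2.163 + (1.276 − 1)/0.4624 + (7.161 − 1)/50.70 = 2.882
NF = 10 log₁₀(2.882) = 4.60 dB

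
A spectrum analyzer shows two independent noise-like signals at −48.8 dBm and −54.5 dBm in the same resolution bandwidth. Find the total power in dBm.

Convert to linear, add, convert back:
P₁ = 1.32×10⁻⁸ W, P₂ = 3.55×10⁻⁹ W
P_tot = 1.67×10⁻⁸ W → 10 log₁₀(P_tot / 10⁻³) = −47.8 dBm

−47.8 dBm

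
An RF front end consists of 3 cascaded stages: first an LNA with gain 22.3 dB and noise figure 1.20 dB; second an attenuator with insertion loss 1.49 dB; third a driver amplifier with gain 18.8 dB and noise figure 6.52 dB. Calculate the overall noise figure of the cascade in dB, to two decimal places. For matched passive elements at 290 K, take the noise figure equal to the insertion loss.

Convert to linear (a loss of L dB is a gain of −L dB): F_i = 10^(NF_i/10), G_i = 10^(G_i,dB/10)
  Stage 1: F_1 = 10^(1.20/10) = 1.318, G_1 = 10^(22.3/10) = 169.8
  Stage 2: F_2 = 10^(1.49/10) = 1.409, G_2 = 10^(−1.49/10) = 0.7096
  Stage 3: F_3 = 10^(6.52/10) = 4.487, G_3 = 10^(18.8/10) = 75.86
Friis cascade:
  F = 1.318 + (1.409 − 1)/169.8 + (4.487 − 1)/120.5 = 1.350
NF = 10 log₁₀(1.350) = 1.30 dB

1.30 dB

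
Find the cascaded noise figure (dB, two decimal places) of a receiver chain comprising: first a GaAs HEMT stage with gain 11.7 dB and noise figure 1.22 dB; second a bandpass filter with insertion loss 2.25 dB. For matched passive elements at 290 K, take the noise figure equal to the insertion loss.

1.37 dB

Convert to linear (a loss of L dB is a gain of −L dB): F_i = 10^(NF_i/10), G_i = 10^(G_i,dB/10)
  Stage 1: F_1 = 10^(1.22/10) = 1.324, G_1 = 10^(11.7/10) = 14.79
  Stage 2: F_2 = 10^(2.25/10) = 1.679, G_2 = 10^(−2.25/10) = 0.5957
Friis cascade:
  F = 1.324 + (1.679 − 1)/14.79 = 1.370
NF = 10 log₁₀(1.370) = 1.37 dB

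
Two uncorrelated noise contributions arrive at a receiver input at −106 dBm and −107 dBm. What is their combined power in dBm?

Convert to linear, add, convert back:
P₁ = 2.51×10⁻¹⁴ W, P₂ = 2.00×10⁻¹⁴ W
P_tot = 4.51×10⁻¹⁴ W → 10 log₁₀(P_tot / 10⁻³) = −103.5 dBm

−103.5 dBm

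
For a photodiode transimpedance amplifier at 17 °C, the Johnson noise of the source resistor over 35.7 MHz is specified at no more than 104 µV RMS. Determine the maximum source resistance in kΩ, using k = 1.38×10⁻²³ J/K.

T = 17 °C + 273.15 = 290.15 K
Johnson–Nyquist: V_n = √(4kTRB) ⇒ R = V_n² / (4kTB)
4kTB = 4 × 1.38×10⁻²³ × 290.15 × 3.57×10⁷ = 5.72×10⁻¹³
R = (1.04×10⁻⁴)² / 5.72×10⁻¹³ = 1.89×10⁴ Ω = 18.9 kΩ

18.9 kΩ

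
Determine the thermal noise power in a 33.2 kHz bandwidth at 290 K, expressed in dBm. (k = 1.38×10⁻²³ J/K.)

−128.8 dBm

P_n = kTB = 1.38×10⁻²³ × 290 × 3.32×10⁴ = 1.33×10⁻¹⁶ W
In dBm: 10 log₁₀(1.33×10⁻¹⁶ / 10⁻³) = −128.8 dBm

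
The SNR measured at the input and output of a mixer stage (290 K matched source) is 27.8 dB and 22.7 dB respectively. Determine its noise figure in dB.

5.1 dB

NF (dB) = SNR_in(dB) − SNR_out(dB) when the source is at T₀
NF = 27.8 − 22.7 = 5.1 dB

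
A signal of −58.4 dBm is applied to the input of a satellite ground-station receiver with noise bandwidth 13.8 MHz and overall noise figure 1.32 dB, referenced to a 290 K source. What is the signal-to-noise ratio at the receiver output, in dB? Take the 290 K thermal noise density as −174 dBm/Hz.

42.9 dB

Noise floor: N = −174 + 10 log₁₀(B) + NF
10 log₁₀(1.38×10⁷) = 71.4 dB
N = −174 + 71.4 + 1.32 = −101.28 dBm
SNR = P_sig − N = −58.4 − (−101.28) = 42.88 dB → 42.9 dB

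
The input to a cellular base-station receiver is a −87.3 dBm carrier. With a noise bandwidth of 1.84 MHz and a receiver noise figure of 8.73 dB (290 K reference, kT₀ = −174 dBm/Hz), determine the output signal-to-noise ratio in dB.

15.3 dB

Noise floor: N = −174 + 10 log₁₀(B) + NF
10 log₁₀(1.84×10⁶) = 62.65 dB
N = −174 + 62.65 + 8.73 = −102.62 dBm
SNR = P_sig − N = −87.3 − (−102.62) = 15.32 dB → 15.3 dB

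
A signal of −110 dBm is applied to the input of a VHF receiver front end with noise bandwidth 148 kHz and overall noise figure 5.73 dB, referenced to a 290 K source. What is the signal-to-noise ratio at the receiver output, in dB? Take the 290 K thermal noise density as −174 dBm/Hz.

Noise floor: N = −174 + 10 log₁₀(B) + NF
10 log₁₀(1.48×10⁵) = 51.7 dB
N = −174 + 51.7 + 5.73 = −116.57 dBm
SNR = P_sig − N = −110 − (−116.57) = 6.57 dB → 6.6 dB

6.6 dB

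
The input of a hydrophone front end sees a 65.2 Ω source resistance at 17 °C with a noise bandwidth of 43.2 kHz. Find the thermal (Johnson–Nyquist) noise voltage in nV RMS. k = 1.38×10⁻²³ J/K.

212 nV

T = 17 °C + 273.15 = 290.15 K
V_n = √(4kTRB)
4kTRB = 4 × 1.38×10⁻²³ × 290.15 × 6.52×10¹ × 4.32×10⁴ = 4.51×10⁻¹⁴ V²
V_n = √(4.51×10⁻¹⁴) = 2.12×10⁻⁷ V = 212 nV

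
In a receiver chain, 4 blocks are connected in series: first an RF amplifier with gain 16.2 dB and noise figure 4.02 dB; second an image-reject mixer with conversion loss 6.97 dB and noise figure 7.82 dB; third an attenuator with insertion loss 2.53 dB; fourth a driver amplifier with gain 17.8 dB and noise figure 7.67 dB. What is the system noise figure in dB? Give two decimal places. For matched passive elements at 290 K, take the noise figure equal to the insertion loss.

Convert to linear (a loss of L dB is a gain of −L dB): F_i = 10^(NF_i/10), G_i = 10^(G_i,dB/10)
  Stage 1: F_1 = 10^(4.02/10) = 2.523, G_1 = 10^(16.2/10) = 41.69
  Stage 2: F_2 = 10^(7.82/10) = 6.053, G_2 = 10^(−6.97/10) = 0.2009
  Stage 3: F_3 = 10^(2.53/10) = 1.791, G_3 = 10^(−2.53/10) = 0.5585
  Stage 4: F_4 = 10^(7.67/10) = 5.848, G_4 = 10^(17.8/10) = 60.26
Friis cascade:
  F = 2.523 + (6.053 − 1)/41.69 + (1.791 − 1)/8.375 + (5.848 − 1)/4.677 = 3.776
NF = 10 log₁₀(3.776) = 5.77 dB

5.77 dB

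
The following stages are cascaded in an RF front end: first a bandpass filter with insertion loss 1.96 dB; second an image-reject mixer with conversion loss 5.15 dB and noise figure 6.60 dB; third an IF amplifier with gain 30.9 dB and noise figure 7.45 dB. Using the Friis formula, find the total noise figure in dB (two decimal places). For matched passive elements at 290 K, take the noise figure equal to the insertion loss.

14.86 dB

Convert to linear (a loss of L dB is a gain of −L dB): F_i = 10^(NF_i/10), G_i = 10^(G_i,dB/10)
  Stage 1: F_1 = 10^(1.96/10) = 1.570, G_1 = 10^(−1.96/10) = 0.6368
  Stage 2: F_2 = 10^(6.60/10) = 4.571, G_2 = 10^(−5.15/10) = 0.3055
  Stage 3: F_3 = 10^(7.45/10) = 5.559, G_3 = 10^(30.9/10) = 1230
Friis cascade:
  F = 1.570 + (4.571 − 1)/0.6368 + (5.559 − 1)/0.1945 = 30.61
NF = 10 log₁₀(30.61) = 14.86 dB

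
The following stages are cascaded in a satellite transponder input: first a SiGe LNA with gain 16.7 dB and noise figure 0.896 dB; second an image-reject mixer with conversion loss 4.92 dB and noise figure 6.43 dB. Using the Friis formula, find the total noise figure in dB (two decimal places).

1.15 dB

Convert to linear (a loss of L dB is a gain of −L dB): F_i = 10^(NF_i/10), G_i = 10^(G_i,dB/10)
  Stage 1: F_1 = 10^(0.896/10) = 1.229, G_1 = 10^(16.7/10) = 46.77
  Stage 2: F_2 = 10^(6.43/10) = 4.395, G_2 = 10^(−4.92/10) = 0.3221
Friis cascade:
  F = 1.229 + (4.395 − 1)/46.77 = 1.302
NF = 10 log₁₀(1.302) = 1.15 dB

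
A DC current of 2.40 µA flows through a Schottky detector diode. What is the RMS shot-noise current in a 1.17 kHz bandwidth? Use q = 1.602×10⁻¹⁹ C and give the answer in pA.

30.0 pA

I_n = √(2qI·B)
2qI·B = 2 × 1.602×10⁻¹⁹ × 2.40×10⁻⁶ × 1.17×10³ = 9.00×10⁻²² A²
I_n = √(9.00×10⁻²²) = 3.00×10⁻¹¹ A = 30.0 pA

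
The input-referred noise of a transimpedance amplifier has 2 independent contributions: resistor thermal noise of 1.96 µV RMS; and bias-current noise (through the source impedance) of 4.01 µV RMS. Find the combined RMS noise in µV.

Uncorrelated sources add in power (mean-square): V_tot = √(ΣV_i²)
V_tot = √[(1.96×10⁻⁶)² + (4.01×10⁻⁶)²] = 4.46×10⁻⁶ V = 4.46 µV

4.46 µV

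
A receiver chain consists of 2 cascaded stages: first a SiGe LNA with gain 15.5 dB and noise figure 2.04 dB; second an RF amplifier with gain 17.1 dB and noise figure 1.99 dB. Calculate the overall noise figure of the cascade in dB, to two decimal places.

2.08 dB

Convert to linear (a loss of L dB is a gain of −L dB): F_i = 10^(NF_i/10), G_i = 10^(G_i,dB/10)
  Stage 1: F_1 = 10^(2.04/10) = 1.600, G_1 = 10^(15.5/10) = 35.48
  Stage 2: F_2 = 10^(1.99/10) = 1.581, G_2 = 10^(17.1/10) = 51.29
Friis cascade:
  F = 1.600 + (1.581 − 1)/35.48 = 1.616
NF = 10 log₁₀(1.616) = 2.08 dB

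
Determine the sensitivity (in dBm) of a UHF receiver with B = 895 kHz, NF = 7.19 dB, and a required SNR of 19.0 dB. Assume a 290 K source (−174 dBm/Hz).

−88.3 dBm

Sensitivity = −174 + 10 log₁₀(B) + NF + SNR_min
= −174 + 59.52 + 7.19 + 19.0
= −88.29 dBm → −88.3 dBm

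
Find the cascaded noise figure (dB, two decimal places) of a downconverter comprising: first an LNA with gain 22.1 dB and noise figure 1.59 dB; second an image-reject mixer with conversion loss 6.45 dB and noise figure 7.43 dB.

Convert to linear (a loss of L dB is a gain of −L dB): F_i = 10^(NF_i/10), G_i = 10^(G_i,dB/10)
  Stage 1: F_1 = 10^(1.59/10) = 1.442, G_1 = 10^(22.1/10) = 162.2
  Stage 2: F_2 = 10^(7.43/10) = 5.534, G_2 = 10^(−6.45/10) = 0.2265
Friis cascade:
  F = 1.442 + (5.534 − 1)/162.2 = 1.470
NF = 10 log₁₀(1.470) = 1.67 dB

1.67 dB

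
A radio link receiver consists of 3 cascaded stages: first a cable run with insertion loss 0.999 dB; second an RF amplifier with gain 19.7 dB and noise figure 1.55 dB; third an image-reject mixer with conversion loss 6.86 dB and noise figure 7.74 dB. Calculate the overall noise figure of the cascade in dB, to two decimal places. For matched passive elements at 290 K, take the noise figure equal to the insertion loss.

2.71 dB

Convert to linear (a loss of L dB is a gain of −L dB): F_i = 10^(NF_i/10), G_i = 10^(G_i,dB/10)
  Stage 1: F_1 = 10^(0.999/10) = 1.259, G_1 = 10^(−0.999/10) = 0.7945
  Stage 2: F_2 = 10^(1.55/10) = 1.429, G_2 = 10^(19.7/10) = 93.33
  Stage 3: F_3 = 10^(7.74/10) = 5.943, G_3 = 10^(−6.86/10) = 0.2061
Friis cascade:
  F = 1.259 + (1.429 − 1)/0.7945 + (5.943 − 1)/74.15 = 1.865
NF = 10 log₁₀(1.865) = 2.71 dB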